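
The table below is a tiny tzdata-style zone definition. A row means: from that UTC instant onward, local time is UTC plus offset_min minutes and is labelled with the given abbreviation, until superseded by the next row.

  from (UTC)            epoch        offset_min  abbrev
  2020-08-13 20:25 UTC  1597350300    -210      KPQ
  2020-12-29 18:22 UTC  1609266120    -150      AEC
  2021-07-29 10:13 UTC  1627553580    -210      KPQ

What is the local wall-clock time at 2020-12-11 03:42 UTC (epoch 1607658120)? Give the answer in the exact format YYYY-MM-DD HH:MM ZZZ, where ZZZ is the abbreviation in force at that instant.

Query: 2020-12-11 03:42 UTC
Rule 1/3 (KPQ, -03:30): 2020-08-13 20:25 UTC ≤ query < 2020-12-29 18:22 UTC
3·60 + 42 - 210 = 12 min
12 = 0·1440 + 12; 12 = 0·60 + 12 → 00:12, same day
→ 2020-12-11 00:12 KPQ

2020-12-11 00:12 KPQ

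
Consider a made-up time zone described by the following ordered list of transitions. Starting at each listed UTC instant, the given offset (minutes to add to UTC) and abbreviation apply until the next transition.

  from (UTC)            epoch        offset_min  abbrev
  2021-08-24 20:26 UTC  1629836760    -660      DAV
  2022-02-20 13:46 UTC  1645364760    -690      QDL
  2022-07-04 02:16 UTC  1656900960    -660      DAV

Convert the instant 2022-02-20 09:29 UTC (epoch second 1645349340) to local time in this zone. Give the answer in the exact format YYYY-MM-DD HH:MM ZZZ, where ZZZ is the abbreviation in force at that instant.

Query: 2022-02-20 09:29 UTC
Rule 1/3 (DAV, -11:00): 2021-08-24 20:26 UTC ≤ query < 2022-02-20 13:46 UTC
9·60 + 29 - 660 = -91 min
-91 = -1·1440 + 1349; 1349 = 22·60 + 29 → 22:29, 2022-02-20 - 1 day = 2022-02-19
→ 2022-02-19 22:29 DAV

2022-02-19 22:29 DAV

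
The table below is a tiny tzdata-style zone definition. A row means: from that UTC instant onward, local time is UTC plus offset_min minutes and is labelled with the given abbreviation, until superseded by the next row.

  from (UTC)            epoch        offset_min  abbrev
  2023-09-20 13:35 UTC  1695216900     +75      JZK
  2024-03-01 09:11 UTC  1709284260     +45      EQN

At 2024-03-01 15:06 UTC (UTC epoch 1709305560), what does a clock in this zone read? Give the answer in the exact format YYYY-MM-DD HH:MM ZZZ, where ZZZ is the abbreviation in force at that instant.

Query: 2024-03-01 15:06 UTC
Rule 2/2 (EQN, +00:45): 2024-03-01 09:11 UTC ≤ query < +∞
15·60 + 6 + 45 = 951 min
951 = 0·1440 + 951; 951 = 15·60 + 51 → 15:51, same day
→ 2024-03-01 15:51 EQN

2024-03-01 15:51 EQN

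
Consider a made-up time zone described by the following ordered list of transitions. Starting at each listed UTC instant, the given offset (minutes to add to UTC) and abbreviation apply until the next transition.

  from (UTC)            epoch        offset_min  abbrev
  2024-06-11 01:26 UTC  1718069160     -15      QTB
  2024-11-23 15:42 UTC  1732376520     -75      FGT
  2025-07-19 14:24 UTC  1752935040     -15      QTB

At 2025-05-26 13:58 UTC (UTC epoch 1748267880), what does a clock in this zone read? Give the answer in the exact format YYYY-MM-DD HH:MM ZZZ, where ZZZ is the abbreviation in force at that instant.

Query: 2025-05-26 13:58 UTC
Rule 2/3 (FGT, -01:15): 2024-11-23 15:42 UTC ≤ query < 2025-07-19 14:24 UTC
13·60 + 58 - 75 = 763 min
763 = 0·1440 + 763; 763 = 12·60 + 43 → 12:43, same day
→ 2025-05-26 12:43 FGT

2025-05-26 12:43 FGT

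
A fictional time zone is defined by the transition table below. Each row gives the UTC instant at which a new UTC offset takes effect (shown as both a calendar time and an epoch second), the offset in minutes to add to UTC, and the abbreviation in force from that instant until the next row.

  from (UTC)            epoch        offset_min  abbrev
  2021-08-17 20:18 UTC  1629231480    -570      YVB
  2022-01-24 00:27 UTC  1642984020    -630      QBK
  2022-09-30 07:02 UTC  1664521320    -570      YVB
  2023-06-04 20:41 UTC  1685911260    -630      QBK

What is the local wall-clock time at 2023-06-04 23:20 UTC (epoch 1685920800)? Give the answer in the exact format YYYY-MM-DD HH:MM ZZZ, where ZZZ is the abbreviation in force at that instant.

Query: 2023-06-04 23:20 UTC
Rule 4/4 (QBK, -10:30): 2023-06-04 20:41 UTC ≤ query < +∞
23·60 + 20 - 630 = 770 min
770 = 0·1440 + 770; 770 = 12·60 + 50 → 12:50, same day
→ 2023-06-04 12:50 QBK

2023-06-04 12:50 QBK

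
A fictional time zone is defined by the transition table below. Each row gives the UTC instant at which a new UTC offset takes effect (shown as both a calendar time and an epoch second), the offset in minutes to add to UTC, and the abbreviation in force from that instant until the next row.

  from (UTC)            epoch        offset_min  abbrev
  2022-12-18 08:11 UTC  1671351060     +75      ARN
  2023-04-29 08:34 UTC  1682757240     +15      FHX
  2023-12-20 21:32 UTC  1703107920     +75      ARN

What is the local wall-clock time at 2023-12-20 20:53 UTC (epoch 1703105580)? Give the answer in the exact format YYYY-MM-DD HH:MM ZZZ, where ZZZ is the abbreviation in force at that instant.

2023-12-20 21:08 FHX

Query: 2023-12-20 20:53 UTC
Rule 2/3 (FHX, +00:15): 2023-04-29 08:34 UTC ≤ query < 2023-12-20 21:32 UTC
20·60 + 53 + 15 = 1268 min
1268 = 0·1440 + 1268; 1268 = 21·60 + 8 → 21:08, same day
→ 2023-12-20 21:08 FHX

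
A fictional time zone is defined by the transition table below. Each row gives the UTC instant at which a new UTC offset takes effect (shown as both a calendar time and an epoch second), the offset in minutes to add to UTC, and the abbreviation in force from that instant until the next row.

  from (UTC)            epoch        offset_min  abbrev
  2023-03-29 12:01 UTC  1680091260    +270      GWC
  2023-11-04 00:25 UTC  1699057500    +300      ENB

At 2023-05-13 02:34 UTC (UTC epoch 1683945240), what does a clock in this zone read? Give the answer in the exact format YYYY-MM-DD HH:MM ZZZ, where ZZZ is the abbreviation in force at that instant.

Query: 2023-05-13 02:34 UTC
Rule 1/2 (GWC, +04:30): 2023-03-29 12:01 UTC ≤ query < 2023-11-04 00:25 UTC
2·60 + 34 + 270 = 424 min
424 = 0·1440 + 424; 424 = 7·60 + 4 → 07:04, same day
→ 2023-05-13 07:04 GWC

2023-05-13 07:04 GWC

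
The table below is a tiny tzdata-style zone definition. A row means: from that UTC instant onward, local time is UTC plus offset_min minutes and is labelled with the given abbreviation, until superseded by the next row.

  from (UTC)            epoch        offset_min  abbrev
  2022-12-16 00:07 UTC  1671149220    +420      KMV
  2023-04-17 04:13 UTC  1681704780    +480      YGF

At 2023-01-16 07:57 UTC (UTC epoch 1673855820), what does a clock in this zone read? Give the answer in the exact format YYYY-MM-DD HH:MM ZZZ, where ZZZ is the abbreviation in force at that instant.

Query: 2023-01-16 07:57 UTC
Rule 1/2 (KMV, +07:00): 2022-12-16 00:07 UTC ≤ query < 2023-04-17 04:13 UTC
7·60 + 57 + 420 = 897 min
897 = 0·1440 + 897; 897 = 14·60 + 57 → 14:57, same day
→ 2023-01-16 14:57 KMV

2023-01-16 14:57 KMV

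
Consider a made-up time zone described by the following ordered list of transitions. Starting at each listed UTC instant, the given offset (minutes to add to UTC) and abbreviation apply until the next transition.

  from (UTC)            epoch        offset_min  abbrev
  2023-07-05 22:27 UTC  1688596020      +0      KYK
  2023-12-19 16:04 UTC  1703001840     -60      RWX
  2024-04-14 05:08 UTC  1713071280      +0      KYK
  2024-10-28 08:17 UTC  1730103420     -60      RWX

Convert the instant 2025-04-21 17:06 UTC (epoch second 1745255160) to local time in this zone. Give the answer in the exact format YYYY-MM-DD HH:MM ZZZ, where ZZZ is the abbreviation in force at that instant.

2025-04-21 16:06 RWX

Query: 2025-04-21 17:06 UTC
Rule 4/4 (RWX, -01:00): 2024-10-28 08:17 UTC ≤ query < +∞
17·60 + 6 - 60 = 966 min
966 = 0·1440 + 966; 966 = 16·60 + 6 → 16:06, same day
→ 2025-04-21 16:06 RWX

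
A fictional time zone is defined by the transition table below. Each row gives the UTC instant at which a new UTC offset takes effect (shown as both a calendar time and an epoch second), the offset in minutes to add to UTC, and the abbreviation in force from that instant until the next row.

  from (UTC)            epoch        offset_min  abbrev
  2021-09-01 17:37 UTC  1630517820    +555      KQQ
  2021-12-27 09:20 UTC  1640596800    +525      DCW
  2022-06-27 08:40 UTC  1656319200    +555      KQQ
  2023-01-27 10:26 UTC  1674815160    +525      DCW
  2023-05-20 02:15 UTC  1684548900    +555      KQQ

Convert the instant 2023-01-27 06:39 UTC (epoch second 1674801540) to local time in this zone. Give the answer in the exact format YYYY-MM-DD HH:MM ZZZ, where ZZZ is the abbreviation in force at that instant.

2023-01-27 15:54 KQQ

Query: 2023-01-27 06:39 UTC
Rule 3/5 (KQQ, +09:15): 2022-06-27 08:40 UTC ≤ query < 2023-01-27 10:26 UTC
6·60 + 39 + 555 = 954 min
954 = 0·1440 + 954; 954 = 15·60 + 54 → 15:54, same day
→ 2023-01-27 15:54 KQQ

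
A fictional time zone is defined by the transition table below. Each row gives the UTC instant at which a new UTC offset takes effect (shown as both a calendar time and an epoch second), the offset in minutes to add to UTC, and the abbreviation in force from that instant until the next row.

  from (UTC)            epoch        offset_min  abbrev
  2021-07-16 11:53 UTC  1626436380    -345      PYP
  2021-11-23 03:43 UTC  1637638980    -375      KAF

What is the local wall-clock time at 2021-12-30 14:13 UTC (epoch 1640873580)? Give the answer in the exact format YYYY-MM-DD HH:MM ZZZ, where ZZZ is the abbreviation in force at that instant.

Query: 2021-12-30 14:13 UTC
Rule 2/2 (KAF, -06:15): 2021-11-23 03:43 UTC ≤ query < +∞
14·60 + 13 - 375 = 478 min
478 = 0·1440 + 478; 478 = 7·60 + 58 → 07:58, same day
→ 2021-12-30 07:58 KAF

2021-12-30 07:58 KAF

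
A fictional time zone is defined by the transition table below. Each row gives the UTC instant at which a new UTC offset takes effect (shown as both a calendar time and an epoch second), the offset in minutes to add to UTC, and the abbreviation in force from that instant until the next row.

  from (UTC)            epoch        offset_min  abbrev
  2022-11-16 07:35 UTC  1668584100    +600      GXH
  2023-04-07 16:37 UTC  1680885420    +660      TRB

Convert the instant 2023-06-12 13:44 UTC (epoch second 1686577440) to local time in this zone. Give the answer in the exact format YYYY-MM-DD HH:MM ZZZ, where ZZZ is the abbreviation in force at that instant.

2023-06-13 00:44 TRB

Query: 2023-06-12 13:44 UTC
Rule 2/2 (TRB, +11:00): 2023-04-07 16:37 UTC ≤ query < +∞
13·60 + 44 + 660 = 1484 min
1484 = 1·1440 + 44; 44 = 0·60 + 44 → 00:44, 2023-06-12 + 1 day = 2023-06-13
→ 2023-06-13 00:44 TRB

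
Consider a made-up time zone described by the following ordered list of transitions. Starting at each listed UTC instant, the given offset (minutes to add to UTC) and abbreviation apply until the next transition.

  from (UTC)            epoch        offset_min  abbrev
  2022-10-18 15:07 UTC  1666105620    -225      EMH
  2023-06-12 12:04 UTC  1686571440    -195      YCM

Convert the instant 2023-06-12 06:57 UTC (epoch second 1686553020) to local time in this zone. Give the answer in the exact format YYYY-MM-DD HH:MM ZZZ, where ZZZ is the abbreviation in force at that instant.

Query: 2023-06-12 06:57 UTC
Rule 1/2 (EMH, -03:45): 2022-10-18 15:07 UTC ≤ query < 2023-06-12 12:04 UTC
6·60 + 57 - 225 = 192 min
192 = 0·1440 + 192; 192 = 3·60 + 12 → 03:12, same day
→ 2023-06-12 03:12 EMH

2023-06-12 03:12 EMH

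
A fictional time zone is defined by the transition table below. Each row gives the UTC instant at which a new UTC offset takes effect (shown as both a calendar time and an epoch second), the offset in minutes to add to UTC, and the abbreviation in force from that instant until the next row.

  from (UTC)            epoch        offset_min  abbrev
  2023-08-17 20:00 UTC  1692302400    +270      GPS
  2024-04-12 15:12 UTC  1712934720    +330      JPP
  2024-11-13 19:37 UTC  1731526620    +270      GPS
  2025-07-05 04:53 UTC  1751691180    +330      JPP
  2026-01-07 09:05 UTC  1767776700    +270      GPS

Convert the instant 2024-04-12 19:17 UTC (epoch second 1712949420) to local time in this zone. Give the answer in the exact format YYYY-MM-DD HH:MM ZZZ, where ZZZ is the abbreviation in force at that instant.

2024-04-13 00:47 JPP

Query: 2024-04-12 19:17 UTC
Rule 2/5 (JPP, +05:30): 2024-04-12 15:12 UTC ≤ query < 2024-11-13 19:37 UTC
19·60 + 17 + 330 = 1487 min
1487 = 1·1440 + 47; 47 = 0·60 + 47 → 00:47, 2024-04-12 + 1 day = 2024-04-13
→ 2024-04-13 00:47 JPP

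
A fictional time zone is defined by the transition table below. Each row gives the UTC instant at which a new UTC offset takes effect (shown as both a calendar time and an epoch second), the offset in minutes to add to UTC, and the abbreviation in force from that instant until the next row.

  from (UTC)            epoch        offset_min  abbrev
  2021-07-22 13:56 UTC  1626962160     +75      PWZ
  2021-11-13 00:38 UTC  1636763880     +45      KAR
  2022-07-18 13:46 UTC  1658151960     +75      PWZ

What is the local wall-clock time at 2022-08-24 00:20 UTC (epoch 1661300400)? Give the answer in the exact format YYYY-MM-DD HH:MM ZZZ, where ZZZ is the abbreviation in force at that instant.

Query: 2022-08-24 00:20 UTC
Rule 3/3 (PWZ, +01:15): 2022-07-18 13:46 UTC ≤ query < +∞
0·60 + 20 + 75 = 95 min
95 = 0·1440 + 95; 95 = 1·60 + 35 → 01:35, same day
→ 2022-08-24 01:35 PWZ

2022-08-24 01:35 PWZ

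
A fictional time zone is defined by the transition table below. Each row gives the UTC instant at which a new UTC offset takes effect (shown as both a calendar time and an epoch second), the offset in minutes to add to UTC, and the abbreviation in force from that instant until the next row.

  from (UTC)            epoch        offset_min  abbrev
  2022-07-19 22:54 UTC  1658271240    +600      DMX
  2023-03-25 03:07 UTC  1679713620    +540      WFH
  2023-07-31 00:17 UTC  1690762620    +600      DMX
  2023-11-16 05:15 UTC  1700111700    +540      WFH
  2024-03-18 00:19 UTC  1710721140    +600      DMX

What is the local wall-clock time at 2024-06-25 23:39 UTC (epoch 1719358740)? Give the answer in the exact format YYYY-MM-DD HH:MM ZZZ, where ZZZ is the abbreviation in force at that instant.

Query: 2024-06-25 23:39 UTC
Rule 5/5 (DMX, +10:00): 2024-03-18 00:19 UTC ≤ query < +∞
23·60 + 39 + 600 = 2019 min
2019 = 1·1440 + 579; 579 = 9·60 + 39 → 09:39, 2024-06-25 + 1 day = 2024-06-26
→ 2024-06-26 09:39 DMX

2024-06-26 09:39 DMX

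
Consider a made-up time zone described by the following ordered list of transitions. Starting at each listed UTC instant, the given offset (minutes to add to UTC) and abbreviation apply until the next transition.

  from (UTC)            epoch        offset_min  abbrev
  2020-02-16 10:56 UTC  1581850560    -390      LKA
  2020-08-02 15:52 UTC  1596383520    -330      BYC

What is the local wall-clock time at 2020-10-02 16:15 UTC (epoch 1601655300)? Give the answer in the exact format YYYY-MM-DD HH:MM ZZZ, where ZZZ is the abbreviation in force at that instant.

Query: 2020-10-02 16:15 UTC
Rule 2/2 (BYC, -05:30): 2020-08-02 15:52 UTC ≤ query < +∞
16·60 + 15 - 330 = 645 min
645 = 0·1440 + 645; 645 = 10·60 + 45 → 10:45, same day
→ 2020-10-02 10:45 BYC

2020-10-02 10:45 BYC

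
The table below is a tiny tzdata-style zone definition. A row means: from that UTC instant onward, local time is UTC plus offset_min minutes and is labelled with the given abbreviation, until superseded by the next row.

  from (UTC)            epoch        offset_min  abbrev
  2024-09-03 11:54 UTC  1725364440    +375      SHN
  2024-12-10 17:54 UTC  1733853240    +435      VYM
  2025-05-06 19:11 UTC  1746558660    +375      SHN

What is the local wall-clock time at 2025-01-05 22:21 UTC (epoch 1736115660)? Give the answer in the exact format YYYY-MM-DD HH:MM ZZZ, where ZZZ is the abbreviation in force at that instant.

Query: 2025-01-05 22:21 UTC
Rule 2/3 (VYM, +07:15): 2024-12-10 17:54 UTC ≤ query < 2025-05-06 19:11 UTC
22·60 + 21 + 435 = 1776 min
1776 = 1·1440 + 336; 336 = 5·60 + 36 → 05:36, 2025-01-05 + 1 day = 2025-01-06
→ 2025-01-06 05:36 VYM

2025-01-06 05:36 VYM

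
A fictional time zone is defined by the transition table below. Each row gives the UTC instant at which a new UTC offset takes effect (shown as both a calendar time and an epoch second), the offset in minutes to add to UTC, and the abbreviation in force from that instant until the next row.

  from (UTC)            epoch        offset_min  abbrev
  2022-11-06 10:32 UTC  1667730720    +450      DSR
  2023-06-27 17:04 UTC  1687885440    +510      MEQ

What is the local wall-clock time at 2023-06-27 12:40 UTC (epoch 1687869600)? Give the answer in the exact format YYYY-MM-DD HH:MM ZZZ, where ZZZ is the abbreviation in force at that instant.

2023-06-27 20:10 DSR

Query: 2023-06-27 12:40 UTC
Rule 1/2 (DSR, +07:30): 2022-11-06 10:32 UTC ≤ query < 2023-06-27 17:04 UTC
12·60 + 40 + 450 = 1210 min
1210 = 0·1440 + 1210; 1210 = 20·60 + 10 → 20:10, same day
→ 2023-06-27 20:10 DSR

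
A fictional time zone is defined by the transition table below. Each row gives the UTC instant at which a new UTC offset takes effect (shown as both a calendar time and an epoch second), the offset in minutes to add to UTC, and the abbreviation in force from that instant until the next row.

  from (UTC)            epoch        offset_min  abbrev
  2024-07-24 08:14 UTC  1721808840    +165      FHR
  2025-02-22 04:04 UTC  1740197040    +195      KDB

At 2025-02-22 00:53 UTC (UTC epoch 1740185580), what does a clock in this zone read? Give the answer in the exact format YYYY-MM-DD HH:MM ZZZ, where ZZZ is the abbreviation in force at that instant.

2025-02-22 03:38 FHR

Query: 2025-02-22 00:53 UTC
Rule 1/2 (FHR, +02:45): 2024-07-24 08:14 UTC ≤ query < 2025-02-22 04:04 UTC
0·60 + 53 + 165 = 218 min
218 = 0·1440 + 218; 218 = 3·60 + 38 → 03:38, same day
→ 2025-02-22 03:38 FHR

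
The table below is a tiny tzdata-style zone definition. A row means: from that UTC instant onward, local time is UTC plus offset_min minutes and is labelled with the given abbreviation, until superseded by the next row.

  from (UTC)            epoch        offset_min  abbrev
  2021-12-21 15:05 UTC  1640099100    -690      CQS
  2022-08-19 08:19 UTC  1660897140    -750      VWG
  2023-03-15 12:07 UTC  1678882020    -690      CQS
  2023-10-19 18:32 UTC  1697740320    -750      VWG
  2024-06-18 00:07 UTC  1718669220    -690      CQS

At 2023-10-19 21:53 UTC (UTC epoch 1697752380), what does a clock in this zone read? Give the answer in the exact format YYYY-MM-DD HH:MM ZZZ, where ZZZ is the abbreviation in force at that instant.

2023-10-19 09:23 VWG

Query: 2023-10-19 21:53 UTC
Rule 4/5 (VWG, -12:30): 2023-10-19 18:32 UTC ≤ query < 2024-06-18 00:07 UTC
21·60 + 53 - 750 = 563 min
563 = 0·1440 + 563; 563 = 9·60 + 23 → 09:23, same day
→ 2023-10-19 09:23 VWG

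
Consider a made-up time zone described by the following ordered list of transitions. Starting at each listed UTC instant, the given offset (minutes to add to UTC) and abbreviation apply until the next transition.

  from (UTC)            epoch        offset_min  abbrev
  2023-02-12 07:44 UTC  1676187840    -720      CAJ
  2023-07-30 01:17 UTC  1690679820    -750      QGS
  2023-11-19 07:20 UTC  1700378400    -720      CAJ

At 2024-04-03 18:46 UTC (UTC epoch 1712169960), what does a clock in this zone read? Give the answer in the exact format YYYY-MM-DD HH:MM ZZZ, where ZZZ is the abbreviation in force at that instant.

2024-04-03 06:46 CAJ

Query: 2024-04-03 18:46 UTC
Rule 3/3 (CAJ, -12:00): 2023-11-19 07:20 UTC ≤ query < +∞
18·60 + 46 - 720 = 406 min
406 = 0·1440 + 406; 406 = 6·60 + 46 → 06:46, same day
→ 2024-04-03 06:46 CAJ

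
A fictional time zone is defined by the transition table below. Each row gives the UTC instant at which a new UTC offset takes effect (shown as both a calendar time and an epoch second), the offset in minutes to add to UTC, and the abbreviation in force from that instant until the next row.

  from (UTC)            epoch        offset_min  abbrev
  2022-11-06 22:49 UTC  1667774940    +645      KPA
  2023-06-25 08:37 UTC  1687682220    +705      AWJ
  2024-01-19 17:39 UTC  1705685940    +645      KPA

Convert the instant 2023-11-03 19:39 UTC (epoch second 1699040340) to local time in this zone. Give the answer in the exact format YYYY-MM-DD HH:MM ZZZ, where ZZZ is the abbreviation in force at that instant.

Query: 2023-11-03 19:39 UTC
Rule 2/3 (AWJ, +11:45): 2023-06-25 08:37 UTC ≤ query < 2024-01-19 17:39 UTC
19·60 + 39 + 705 = 1884 min
1884 = 1·1440 + 444; 444 = 7·60 + 24 → 07:24, 2023-11-03 + 1 day = 2023-11-04
→ 2023-11-04 07:24 AWJ

2023-11-04 07:24 AWJ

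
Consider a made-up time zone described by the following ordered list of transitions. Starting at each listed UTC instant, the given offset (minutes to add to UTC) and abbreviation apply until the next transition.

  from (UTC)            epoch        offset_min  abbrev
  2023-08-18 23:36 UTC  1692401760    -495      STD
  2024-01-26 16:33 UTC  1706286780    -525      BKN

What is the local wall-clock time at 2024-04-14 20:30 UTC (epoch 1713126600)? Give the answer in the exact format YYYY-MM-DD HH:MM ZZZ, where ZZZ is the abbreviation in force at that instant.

Query: 2024-04-14 20:30 UTC
Rule 2/2 (BKN, -08:45): 2024-01-26 16:33 UTC ≤ query < +∞
20·60 + 30 - 525 = 705 min
705 = 0·1440 + 705; 705 = 11·60 + 45 → 11:45, same day
→ 2024-04-14 11:45 BKN

2024-04-14 11:45 BKN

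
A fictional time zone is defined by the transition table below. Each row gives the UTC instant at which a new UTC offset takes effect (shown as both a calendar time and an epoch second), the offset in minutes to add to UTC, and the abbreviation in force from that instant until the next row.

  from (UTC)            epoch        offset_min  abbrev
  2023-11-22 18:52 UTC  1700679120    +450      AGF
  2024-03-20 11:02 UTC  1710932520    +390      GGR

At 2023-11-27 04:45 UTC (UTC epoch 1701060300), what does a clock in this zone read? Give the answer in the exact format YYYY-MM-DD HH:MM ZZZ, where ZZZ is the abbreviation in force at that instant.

Query: 2023-11-27 04:45 UTC
Rule 1/2 (AGF, +07:30): 2023-11-22 18:52 UTC ≤ query < 2024-03-20 11:02 UTC
4·60 + 45 + 450 = 735 min
735 = 0·1440 + 735; 735 = 12·60 + 15 → 12:15, same day
→ 2023-11-27 12:15 AGF

2023-11-27 12:15 AGF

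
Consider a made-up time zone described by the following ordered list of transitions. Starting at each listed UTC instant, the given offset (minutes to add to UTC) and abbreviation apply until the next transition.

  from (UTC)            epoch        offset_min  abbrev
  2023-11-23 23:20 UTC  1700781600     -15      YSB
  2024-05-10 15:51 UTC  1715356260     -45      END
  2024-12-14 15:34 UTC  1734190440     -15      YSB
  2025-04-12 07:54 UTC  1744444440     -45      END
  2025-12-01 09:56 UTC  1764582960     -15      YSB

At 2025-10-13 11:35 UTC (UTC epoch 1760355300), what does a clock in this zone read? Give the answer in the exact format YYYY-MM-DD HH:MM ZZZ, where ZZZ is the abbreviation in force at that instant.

Query: 2025-10-13 11:35 UTC
Rule 4/5 (END, -00:45): 2025-04-12 07:54 UTC ≤ query < 2025-12-01 09:56 UTC
11·60 + 35 - 45 = 650 min
650 = 0·1440 + 650; 650 = 10·60 + 50 → 10:50, same day
→ 2025-10-13 10:50 END

2025-10-13 10:50 END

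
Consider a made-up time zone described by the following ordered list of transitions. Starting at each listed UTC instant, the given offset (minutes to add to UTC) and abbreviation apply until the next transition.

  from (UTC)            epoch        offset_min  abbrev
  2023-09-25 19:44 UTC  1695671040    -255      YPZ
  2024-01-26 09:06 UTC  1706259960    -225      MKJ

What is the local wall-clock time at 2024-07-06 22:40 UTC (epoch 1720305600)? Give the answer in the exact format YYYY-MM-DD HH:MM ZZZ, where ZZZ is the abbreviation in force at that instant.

2024-07-06 18:55 MKJ

Query: 2024-07-06 22:40 UTC
Rule 2/2 (MKJ, -03:45): 2024-01-26 09:06 UTC ≤ query < +∞
22·60 + 40 - 225 = 1135 min
1135 = 0·1440 + 1135; 1135 = 18·60 + 55 → 18:55, same day
→ 2024-07-06 18:55 MKJ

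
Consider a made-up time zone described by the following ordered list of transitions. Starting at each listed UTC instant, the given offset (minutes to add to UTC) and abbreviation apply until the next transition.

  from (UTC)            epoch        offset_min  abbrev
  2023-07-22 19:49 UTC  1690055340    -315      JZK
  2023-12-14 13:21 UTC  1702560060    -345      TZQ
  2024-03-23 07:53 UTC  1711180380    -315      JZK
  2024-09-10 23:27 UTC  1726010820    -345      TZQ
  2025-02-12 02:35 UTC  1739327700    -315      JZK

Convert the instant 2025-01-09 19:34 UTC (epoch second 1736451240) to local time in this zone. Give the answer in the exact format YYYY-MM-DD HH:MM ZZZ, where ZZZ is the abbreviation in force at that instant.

2025-01-09 13:49 TZQ

Query: 2025-01-09 19:34 UTC
Rule 4/5 (TZQ, -05:45): 2024-09-10 23:27 UTC ≤ query < 2025-02-12 02:35 UTC
19·60 + 34 - 345 = 829 min
829 = 0·1440 + 829; 829 = 13·60 + 49 → 13:49, same day
→ 2025-01-09 13:49 TZQ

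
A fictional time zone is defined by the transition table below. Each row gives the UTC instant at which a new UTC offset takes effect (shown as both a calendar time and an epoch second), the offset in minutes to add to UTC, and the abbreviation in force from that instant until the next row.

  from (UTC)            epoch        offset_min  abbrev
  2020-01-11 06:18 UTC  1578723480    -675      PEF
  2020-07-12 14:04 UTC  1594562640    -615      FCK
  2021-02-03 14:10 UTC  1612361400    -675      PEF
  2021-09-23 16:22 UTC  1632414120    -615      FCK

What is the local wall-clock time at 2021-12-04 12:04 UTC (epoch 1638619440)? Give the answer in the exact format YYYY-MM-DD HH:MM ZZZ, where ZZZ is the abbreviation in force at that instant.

Query: 2021-12-04 12:04 UTC
Rule 4/4 (FCK, -10:15): 2021-09-23 16:22 UTC ≤ query < +∞
12·60 + 4 - 615 = 109 min
109 = 0·1440 + 109; 109 = 1·60 + 49 → 01:49, same day
→ 2021-12-04 01:49 FCK

2021-12-04 01:49 FCK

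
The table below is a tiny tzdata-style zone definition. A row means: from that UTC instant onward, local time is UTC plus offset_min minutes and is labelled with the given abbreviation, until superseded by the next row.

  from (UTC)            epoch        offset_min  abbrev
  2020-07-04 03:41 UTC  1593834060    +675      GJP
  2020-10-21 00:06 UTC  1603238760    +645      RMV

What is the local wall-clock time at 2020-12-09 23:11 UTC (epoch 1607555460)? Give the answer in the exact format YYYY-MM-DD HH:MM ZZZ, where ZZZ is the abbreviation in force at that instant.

Query: 2020-12-09 23:11 UTC
Rule 2/2 (RMV, +10:45): 2020-10-21 00:06 UTC ≤ query < +∞
23·60 + 11 + 645 = 2036 min
2036 = 1·1440 + 596; 596 = 9·60 + 56 → 09:56, 2020-12-09 + 1 day = 2020-12-10
→ 2020-12-10 09:56 RMV

2020-12-10 09:56 RMV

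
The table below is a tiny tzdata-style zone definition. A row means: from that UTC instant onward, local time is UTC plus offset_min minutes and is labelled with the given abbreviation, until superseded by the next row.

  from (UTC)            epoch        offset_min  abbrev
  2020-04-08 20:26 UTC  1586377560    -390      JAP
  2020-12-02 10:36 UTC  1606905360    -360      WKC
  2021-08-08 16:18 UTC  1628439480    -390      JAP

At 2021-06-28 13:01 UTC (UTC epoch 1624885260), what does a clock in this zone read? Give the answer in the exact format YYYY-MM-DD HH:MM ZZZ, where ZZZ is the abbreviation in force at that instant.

Query: 2021-06-28 13:01 UTC
Rule 2/3 (WKC, -06:00): 2020-12-02 10:36 UTC ≤ query < 2021-08-08 16:18 UTC
13·60 + 1 - 360 = 421 min
421 = 0·1440 + 421; 421 = 7·60 + 1 → 07:01, same day
→ 2021-06-28 07:01 WKC

2021-06-28 07:01 WKC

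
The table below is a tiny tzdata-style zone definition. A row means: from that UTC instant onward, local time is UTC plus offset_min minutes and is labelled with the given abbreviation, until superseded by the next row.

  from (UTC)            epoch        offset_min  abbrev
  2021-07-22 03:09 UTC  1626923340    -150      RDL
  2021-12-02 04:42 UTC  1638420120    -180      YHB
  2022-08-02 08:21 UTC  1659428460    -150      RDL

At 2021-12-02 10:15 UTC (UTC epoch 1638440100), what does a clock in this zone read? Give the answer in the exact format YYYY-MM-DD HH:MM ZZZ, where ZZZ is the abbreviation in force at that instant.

Query: 2021-12-02 10:15 UTC
Rule 2/3 (YHB, -03:00): 2021-12-02 04:42 UTC ≤ query < 2022-08-02 08:21 UTC
10·60 + 15 - 180 = 435 min
435 = 0·1440 + 435; 435 = 7·60 + 15 → 07:15, same day
→ 2021-12-02 07:15 YHB

2021-12-02 07:15 YHB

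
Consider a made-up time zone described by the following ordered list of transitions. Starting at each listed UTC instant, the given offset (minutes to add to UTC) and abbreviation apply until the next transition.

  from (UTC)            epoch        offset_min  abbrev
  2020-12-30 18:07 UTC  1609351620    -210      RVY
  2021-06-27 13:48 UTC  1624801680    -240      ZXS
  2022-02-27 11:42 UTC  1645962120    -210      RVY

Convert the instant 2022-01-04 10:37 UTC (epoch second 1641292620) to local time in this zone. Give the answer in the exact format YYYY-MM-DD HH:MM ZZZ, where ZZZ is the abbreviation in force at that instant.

Query: 2022-01-04 10:37 UTC
Rule 2/3 (ZXS, -04:00): 2021-06-27 13:48 UTC ≤ query < 2022-02-27 11:42 UTC
10·60 + 37 - 240 = 397 min
397 = 0·1440 + 397; 397 = 6·60 + 37 → 06:37, same day
→ 2022-01-04 06:37 ZXS

2022-01-04 06:37 ZXS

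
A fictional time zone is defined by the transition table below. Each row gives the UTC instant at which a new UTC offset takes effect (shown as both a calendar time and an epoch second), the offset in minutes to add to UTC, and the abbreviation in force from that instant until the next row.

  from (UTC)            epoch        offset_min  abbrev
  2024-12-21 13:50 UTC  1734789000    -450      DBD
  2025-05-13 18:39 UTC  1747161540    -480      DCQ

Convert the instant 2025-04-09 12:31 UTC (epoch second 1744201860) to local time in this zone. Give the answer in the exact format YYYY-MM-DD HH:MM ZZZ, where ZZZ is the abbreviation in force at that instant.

2025-04-09 05:01 DBD

Query: 2025-04-09 12:31 UTC
Rule 1/2 (DBD, -07:30): 2024-12-21 13:50 UTC ≤ query < 2025-05-13 18:39 UTC
12·60 + 31 - 450 = 301 min
301 = 0·1440 + 301; 301 = 5·60 + 1 → 05:01, same day
→ 2025-04-09 05:01 DBD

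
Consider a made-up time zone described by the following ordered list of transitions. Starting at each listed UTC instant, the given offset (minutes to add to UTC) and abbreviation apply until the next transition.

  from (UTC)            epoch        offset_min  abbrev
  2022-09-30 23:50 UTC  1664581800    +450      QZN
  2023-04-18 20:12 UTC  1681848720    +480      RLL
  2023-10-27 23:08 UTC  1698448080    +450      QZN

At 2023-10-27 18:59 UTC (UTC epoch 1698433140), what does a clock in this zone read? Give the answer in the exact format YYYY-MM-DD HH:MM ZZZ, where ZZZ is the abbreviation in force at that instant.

2023-10-28 02:59 RLL

Query: 2023-10-27 18:59 UTC
Rule 2/3 (RLL, +08:00): 2023-04-18 20:12 UTC ≤ query < 2023-10-27 23:08 UTC
18·60 + 59 + 480 = 1619 min
1619 = 1·1440 + 179; 179 = 2·60 + 59 → 02:59, 2023-10-27 + 1 day = 2023-10-28
→ 2023-10-28 02:59 RLL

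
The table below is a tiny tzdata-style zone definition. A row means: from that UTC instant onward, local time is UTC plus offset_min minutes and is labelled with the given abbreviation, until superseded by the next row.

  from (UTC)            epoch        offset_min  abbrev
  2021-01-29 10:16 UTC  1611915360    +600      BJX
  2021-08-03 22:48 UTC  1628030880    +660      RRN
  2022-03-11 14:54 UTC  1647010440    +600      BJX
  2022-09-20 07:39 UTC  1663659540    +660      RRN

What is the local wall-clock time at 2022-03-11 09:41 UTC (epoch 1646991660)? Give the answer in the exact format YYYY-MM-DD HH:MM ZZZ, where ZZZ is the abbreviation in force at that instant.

Query: 2022-03-11 09:41 UTC
Rule 2/4 (RRN, +11:00): 2021-08-03 22:48 UTC ≤ query < 2022-03-11 14:54 UTC
9·60 + 41 + 660 = 1241 min
1241 = 0·1440 + 1241; 1241 = 20·60 + 41 → 20:41, same day
→ 2022-03-11 20:41 RRN

2022-03-11 20:41 RRN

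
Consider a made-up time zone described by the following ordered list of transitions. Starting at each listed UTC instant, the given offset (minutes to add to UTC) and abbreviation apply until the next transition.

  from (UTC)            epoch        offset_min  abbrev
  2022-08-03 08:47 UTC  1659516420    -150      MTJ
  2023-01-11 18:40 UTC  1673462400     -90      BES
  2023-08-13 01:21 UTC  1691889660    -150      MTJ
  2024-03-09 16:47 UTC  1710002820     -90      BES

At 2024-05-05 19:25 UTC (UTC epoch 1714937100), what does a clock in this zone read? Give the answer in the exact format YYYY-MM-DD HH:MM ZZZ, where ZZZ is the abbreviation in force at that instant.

2024-05-05 17:55 BES

Query: 2024-05-05 19:25 UTC
Rule 4/4 (BES, -01:30): 2024-03-09 16:47 UTC ≤ query < +∞
19·60 + 25 - 90 = 1075 min
1075 = 0·1440 + 1075; 1075 = 17·60 + 55 → 17:55, same day
→ 2024-05-05 17:55 BES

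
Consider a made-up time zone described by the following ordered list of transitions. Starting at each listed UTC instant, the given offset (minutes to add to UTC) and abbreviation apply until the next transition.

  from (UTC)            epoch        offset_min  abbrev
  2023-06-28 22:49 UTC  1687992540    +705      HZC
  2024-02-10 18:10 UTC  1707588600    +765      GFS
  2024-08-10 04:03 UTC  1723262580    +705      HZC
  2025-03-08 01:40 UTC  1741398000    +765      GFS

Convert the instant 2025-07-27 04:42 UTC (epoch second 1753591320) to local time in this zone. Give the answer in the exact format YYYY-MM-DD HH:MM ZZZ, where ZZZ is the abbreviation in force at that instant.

2025-07-27 17:27 GFS

Query: 2025-07-27 04:42 UTC
Rule 4/4 (GFS, +12:45): 2025-03-08 01:40 UTC ≤ query < +∞
4·60 + 42 + 765 = 1047 min
1047 = 0·1440 + 1047; 1047 = 17·60 + 27 → 17:27, same day
→ 2025-07-27 17:27 GFS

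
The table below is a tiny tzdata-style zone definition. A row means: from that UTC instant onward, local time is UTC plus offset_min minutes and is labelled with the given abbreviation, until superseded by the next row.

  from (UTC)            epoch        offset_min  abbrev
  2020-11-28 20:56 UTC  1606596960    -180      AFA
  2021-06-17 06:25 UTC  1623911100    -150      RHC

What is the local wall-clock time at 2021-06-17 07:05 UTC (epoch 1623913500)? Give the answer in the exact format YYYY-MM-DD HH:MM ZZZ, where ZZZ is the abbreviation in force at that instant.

2021-06-17 04:35 RHC

Query: 2021-06-17 07:05 UTC
Rule 2/2 (RHC, -02:30): 2021-06-17 06:25 UTC ≤ query < +∞
7·60 + 5 - 150 = 275 min
275 = 0·1440 + 275; 275 = 4·60 + 35 → 04:35, same day
→ 2021-06-17 04:35 RHC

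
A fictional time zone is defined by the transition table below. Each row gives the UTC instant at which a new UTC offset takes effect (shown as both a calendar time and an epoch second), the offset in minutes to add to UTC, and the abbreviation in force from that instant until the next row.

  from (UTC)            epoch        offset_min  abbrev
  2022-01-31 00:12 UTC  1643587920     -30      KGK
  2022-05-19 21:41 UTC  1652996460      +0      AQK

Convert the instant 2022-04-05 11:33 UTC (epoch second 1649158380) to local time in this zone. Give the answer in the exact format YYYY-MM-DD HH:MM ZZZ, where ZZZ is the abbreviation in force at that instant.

2022-04-05 11:03 KGK

Query: 2022-04-05 11:33 UTC
Rule 1/2 (KGK, -00:30): 2022-01-31 00:12 UTC ≤ query < 2022-05-19 21:41 UTC
11·60 + 33 - 30 = 663 min
663 = 0·1440 + 663; 663 = 11·60 + 3 → 11:03, same day
→ 2022-04-05 11:03 KGK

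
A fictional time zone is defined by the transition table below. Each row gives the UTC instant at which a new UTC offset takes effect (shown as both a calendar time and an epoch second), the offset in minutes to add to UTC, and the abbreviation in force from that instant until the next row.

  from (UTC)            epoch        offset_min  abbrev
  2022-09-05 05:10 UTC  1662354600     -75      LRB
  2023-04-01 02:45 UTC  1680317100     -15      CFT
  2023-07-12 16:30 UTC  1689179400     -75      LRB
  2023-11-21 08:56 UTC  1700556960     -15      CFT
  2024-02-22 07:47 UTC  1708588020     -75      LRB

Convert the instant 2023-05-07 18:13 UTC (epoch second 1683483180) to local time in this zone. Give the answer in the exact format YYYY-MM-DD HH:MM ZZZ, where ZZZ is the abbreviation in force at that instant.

Query: 2023-05-07 18:13 UTC
Rule 2/5 (CFT, -00:15): 2023-04-01 02:45 UTC ≤ query < 2023-07-12 16:30 UTC
18·60 + 13 - 15 = 1078 min
1078 = 0·1440 + 1078; 1078 = 17·60 + 58 → 17:58, same day
→ 2023-05-07 17:58 CFT

2023-05-07 17:58 CFT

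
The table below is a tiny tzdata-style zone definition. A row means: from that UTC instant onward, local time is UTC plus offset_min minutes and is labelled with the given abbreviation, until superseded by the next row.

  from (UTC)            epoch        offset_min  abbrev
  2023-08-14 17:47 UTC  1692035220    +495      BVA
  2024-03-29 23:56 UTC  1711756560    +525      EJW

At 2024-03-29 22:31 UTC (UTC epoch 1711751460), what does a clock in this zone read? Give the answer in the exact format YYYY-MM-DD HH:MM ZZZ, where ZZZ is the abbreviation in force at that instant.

2024-03-30 06:46 BVA

Query: 2024-03-29 22:31 UTC
Rule 1/2 (BVA, +08:15): 2023-08-14 17:47 UTC ≤ query < 2024-03-29 23:56 UTC
22·60 + 31 + 495 = 1846 min
1846 = 1·1440 + 406; 406 = 6·60 + 46 → 06:46, 2024-03-29 + 1 day = 2024-03-30
→ 2024-03-30 06:46 BVA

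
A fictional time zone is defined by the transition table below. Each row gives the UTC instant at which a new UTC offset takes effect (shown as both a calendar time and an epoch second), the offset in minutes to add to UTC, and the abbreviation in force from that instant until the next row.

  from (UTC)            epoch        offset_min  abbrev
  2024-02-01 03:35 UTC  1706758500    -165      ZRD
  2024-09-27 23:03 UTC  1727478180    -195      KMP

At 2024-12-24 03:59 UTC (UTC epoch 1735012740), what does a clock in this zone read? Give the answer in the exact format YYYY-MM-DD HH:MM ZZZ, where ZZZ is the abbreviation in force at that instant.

Query: 2024-12-24 03:59 UTC
Rule 2/2 (KMP, -03:15): 2024-09-27 23:03 UTC ≤ query < +∞
3·60 + 59 - 195 = 44 min
44 = 0·1440 + 44; 44 = 0·60 + 44 → 00:44, same day
→ 2024-12-24 00:44 KMP

2024-12-24 00:44 KMP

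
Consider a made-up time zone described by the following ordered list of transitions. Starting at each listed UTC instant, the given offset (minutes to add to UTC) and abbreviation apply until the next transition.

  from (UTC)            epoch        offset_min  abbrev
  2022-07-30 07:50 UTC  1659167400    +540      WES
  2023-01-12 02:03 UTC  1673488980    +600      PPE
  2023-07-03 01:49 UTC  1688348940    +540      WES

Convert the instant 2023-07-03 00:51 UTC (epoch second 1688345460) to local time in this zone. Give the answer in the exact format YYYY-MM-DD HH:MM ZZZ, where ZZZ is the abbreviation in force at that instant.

2023-07-03 10:51 PPE

Query: 2023-07-03 00:51 UTC
Rule 2/3 (PPE, +10:00): 2023-01-12 02:03 UTC ≤ query < 2023-07-03 01:49 UTC
0·60 + 51 + 600 = 651 min
651 = 0·1440 + 651; 651 = 10·60 + 51 → 10:51, same day
→ 2023-07-03 10:51 PPE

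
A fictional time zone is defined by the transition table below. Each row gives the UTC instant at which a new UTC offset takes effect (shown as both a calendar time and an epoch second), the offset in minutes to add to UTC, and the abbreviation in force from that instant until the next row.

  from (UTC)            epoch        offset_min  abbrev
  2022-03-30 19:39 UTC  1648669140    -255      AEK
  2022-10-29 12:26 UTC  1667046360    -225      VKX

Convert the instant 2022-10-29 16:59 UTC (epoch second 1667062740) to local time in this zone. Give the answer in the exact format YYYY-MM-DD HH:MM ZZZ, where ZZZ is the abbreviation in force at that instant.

2022-10-29 13:14 VKX

Query: 2022-10-29 16:59 UTC
Rule 2/2 (VKX, -03:45): 2022-10-29 12:26 UTC ≤ query < +∞
16·60 + 59 - 225 = 794 min
794 = 0·1440 + 794; 794 = 13·60 + 14 → 13:14, same day
→ 2022-10-29 13:14 VKX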